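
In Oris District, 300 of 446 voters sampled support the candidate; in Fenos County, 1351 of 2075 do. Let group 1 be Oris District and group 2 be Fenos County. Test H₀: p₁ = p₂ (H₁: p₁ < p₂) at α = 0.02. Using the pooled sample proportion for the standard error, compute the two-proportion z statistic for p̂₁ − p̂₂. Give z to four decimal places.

p̂₁ = 300/446 = 0.672646, p̂₂ = 1351/2075 = 0.651084.
Pooled p̂ = (300+1351)/(446+2075) = 1651/2521 = 0.654899.
SE = √(0.226006 × 0.00272408) = 0.024812.
z = (0.672646 − 0.651084)/0.024812 = 0.021562/0.024812 = 0.8690.
p-value = P(Z < 0.869) ≈ 0.8076. With α = 0.02, fail to reject H₀.

z = 0.8690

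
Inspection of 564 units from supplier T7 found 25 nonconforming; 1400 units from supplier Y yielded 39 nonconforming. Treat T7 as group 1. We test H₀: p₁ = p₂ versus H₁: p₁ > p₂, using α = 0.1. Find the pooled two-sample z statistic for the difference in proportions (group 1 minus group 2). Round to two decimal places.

z = 1.86

p̂₁ = 25/564 = 0.04433, p̂₂ = 39/1400 = 0.02786.
Pooled p̂ = (25+39)/(564+1400) = 64/1964 = 0.03259.
SE = √(p̂(1−p̂)(1/n₁+1/n₂)) = √(0.03259·0.96741·0.00248734) = √(7.84124e-05) = 0.00886.
z = (0.04433 − 0.02786)/0.00886 = 0.01647/0.00886 = 1.86.
p-value = P(Z > 1.860) ≈ 0.0315. With α = 0.1, reject H₀.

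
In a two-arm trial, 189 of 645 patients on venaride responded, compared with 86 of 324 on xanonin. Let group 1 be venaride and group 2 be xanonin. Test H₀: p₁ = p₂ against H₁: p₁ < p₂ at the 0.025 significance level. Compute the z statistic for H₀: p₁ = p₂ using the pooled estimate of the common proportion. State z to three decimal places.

p̂₁ = 189/645 ≈ 0.29302, p̂₂ = 86/324 ≈ 0.26543.
Pooled p̂ = (189+86)/(645+324) = 275/969 = 0.28380.
SE = √(0.203257 × 0.00463681) = 0.03070.
z = (0.29302 − 0.26543)/0.03070 = 0.02759/0.03070 = 0.899.
p-value = P(Z < 0.899) ≈ 0.8156; since p > α = 0.025, fail to reject H₀.

z = 0.899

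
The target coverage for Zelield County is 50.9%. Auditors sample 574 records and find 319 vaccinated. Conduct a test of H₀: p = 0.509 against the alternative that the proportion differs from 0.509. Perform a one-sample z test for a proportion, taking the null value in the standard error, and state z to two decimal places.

z = 2.24

p̂ = 319/574 ≈ 0.55575.
Standard error under H₀: √(0.509×0.491/574) = 0.02087.
z = (0.55575 − 0.509)/0.02087 = 0.04675/0.02087 = 2.24.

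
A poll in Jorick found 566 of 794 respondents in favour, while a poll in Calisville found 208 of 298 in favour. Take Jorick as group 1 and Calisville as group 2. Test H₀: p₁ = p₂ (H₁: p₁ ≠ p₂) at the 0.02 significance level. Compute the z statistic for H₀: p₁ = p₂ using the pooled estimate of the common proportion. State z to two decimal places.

p̂₁ = 566/794 = 0.7128, p̂₂ = 208/298 = 0.6980.
Pooled p̂ = (566+208)/(794+298) = 774/1092 = 0.7088.
SE = √(p̂(1−p̂)(1/n₁+1/n₂)) = √(0.7088·0.2912·0.00461515) = √(0.000952596) = 0.0309.
z = (0.7128 − 0.6980)/0.0309 = 0.0148/0.0309 = 0.48.
Two-sided p-value ≈ 2·Φ(−0.481) = 0.6302, so at α = 0.02 we fail to reject H₀.

z = 0.48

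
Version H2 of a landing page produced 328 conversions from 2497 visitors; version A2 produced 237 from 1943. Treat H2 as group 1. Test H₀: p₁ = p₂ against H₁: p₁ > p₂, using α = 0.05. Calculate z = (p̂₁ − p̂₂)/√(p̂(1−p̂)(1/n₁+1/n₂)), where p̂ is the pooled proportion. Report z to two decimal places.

z = 0.93

p̂₁ = 328/2497 ≈ 0.1314, p̂₂ = 237/1943 ≈ 0.1220.
Pooled p̂ = (328+237)/(2497+1943) = 565/4440 = 0.1273.
SE = √(0.111059 × 0.000915149) = 0.0101.
z = (0.1314 − 0.1220)/0.0101 = 0.0094/0.0101 = 0.93.
p-value = P(Z > 0.931) ≈ 0.1760. With α = 0.05, fail to reject H₀.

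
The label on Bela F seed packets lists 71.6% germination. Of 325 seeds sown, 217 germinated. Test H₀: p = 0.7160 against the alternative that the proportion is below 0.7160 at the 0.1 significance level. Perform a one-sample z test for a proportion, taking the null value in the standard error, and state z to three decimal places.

z = -1.931

p̂ = 217/325 = 0.667692.
Standard error under H₀: √(0.716×0.284/325) = 0.025013.
z = (0.667692 − 0.716)/0.025013 = -0.048308/0.025013 = -1.931.
p-value = P(Z < -1.931) ≈ 0.0267, so at α = 0.1 we reject H₀.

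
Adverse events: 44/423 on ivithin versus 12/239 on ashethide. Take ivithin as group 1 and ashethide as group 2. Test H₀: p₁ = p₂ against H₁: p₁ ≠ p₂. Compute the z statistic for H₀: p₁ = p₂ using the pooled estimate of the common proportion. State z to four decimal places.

p̂₁ = 44/423 = 0.104019, p̂₂ = 12/239 = 0.050209.
Pooled p̂ = (44+12)/(423+239) = 56/662 = 0.084592.
SE = √(0.0774363 × 0.00654817) = 0.022518.
z = (0.104019 − 0.050209)/0.022518 = 0.053810/0.022518 = 2.3896.
Two-sided p-value ≈ 2·Φ(−2.390) = 0.0169.

z = 2.3896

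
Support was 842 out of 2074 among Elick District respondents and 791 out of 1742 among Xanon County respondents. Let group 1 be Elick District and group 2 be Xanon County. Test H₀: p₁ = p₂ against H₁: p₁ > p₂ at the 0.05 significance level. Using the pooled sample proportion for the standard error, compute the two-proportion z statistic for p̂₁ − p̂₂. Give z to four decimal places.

z = -2.9911

p̂₁ = 842/2074 = 0.405979, p̂₂ = 791/1742 = 0.454076.
Pooled p̂ = (842+791)/(2074+1742) = 1633/3816 = 0.427935.
SE = √(0.244807 × 0.00105621) = 0.016080.
z = (0.405979 − 0.454076)/0.016080 = -0.048097/0.016080 = -2.9911.
p-value = P(Z > -2.991) ≈ 0.9986; since p > α = 0.05, fail to reject H₀.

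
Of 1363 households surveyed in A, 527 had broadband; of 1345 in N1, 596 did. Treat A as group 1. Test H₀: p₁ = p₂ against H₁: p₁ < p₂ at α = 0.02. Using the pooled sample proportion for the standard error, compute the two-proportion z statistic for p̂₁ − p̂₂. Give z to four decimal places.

p̂₁ = 527/1363 = 0.386647, p̂₂ = 596/1345 = 0.443123.
Pooled p̂ = (527+596)/(1363+1345) = 1123/2708 = 0.414697.
SE = √(p̂(1−p̂)(1/n₁+1/n₂)) = √(0.414697·0.585303·0.00147717) = √(0.000358544) = 0.018935.
z = (0.386647 − 0.443123)/0.018935 = -0.056476/0.018935 = -2.9826.
p-value = P(Z < -2.983) ≈ 0.0014. With α = 0.02, reject H₀.

z = -2.9826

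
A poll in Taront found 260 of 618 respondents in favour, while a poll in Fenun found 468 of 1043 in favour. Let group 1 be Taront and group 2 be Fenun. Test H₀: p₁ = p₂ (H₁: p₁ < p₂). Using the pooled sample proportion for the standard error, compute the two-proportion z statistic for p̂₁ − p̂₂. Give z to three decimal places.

z = -1.111

p̂₁ = 260/618 = 0.420712, p̂₂ = 468/1043 = 0.448706.
Pooled p̂ = (260+468)/(618+1043) = 728/1661 = 0.438290.
SE = √(0.246192 × 0.0025769) = 0.025188.
z = (0.420712 − 0.448706)/0.025188 = -0.027994/0.025188 = -1.111.
p-value = P(Z < -1.111) ≈ 0.1332.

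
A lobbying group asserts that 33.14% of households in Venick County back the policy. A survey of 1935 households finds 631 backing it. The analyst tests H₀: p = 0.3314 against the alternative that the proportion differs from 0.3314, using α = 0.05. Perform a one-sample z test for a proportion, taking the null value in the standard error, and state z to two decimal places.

p̂ = 631/1935 ≈ 0.3261.
Under H₀, SE = √(0.3314·0.6686/1935) = √(0.000114509) = 0.0107.
z = (0.3261 − 0.3314)/0.0107 = -0.0053/0.0107 = -0.50.
p-value = 2·P(Z > 0.495) ≈ 0.6203; since p > α = 0.05, fail to reject H₀.

z = -0.50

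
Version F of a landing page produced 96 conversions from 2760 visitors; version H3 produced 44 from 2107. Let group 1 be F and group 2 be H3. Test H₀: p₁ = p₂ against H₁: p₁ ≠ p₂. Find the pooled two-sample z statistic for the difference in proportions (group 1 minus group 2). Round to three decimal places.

p̂₁ = 96/2760 = 0.034783, p̂₂ = 44/2107 = 0.020883.
Pooled p̂ = (96+44)/(2760+2107) = 140/4867 = 0.028765.
SE = √(p̂(1−p̂)(1/n₁+1/n₂)) = √(0.028765·0.971235·0.000836927) = √(2.33818e-05) = 0.004835.
z = (0.034783 − 0.020883)/0.004835 = 0.013900/0.004835 = 2.875.
p-value = 2·P(Z > 2.875) ≈ 0.0040.

z = 2.875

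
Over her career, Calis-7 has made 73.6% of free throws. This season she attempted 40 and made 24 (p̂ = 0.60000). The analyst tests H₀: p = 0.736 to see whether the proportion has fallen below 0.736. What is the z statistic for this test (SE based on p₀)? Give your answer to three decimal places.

p̂ = 24/40 = 0.60000.
Under H₀, SE = √(0.736·0.264/40) = √(0.0048576) = 0.06970.
z = (0.60000 − 0.736)/0.06970 = -0.13600/0.06970 = -1.951.

z = -1.951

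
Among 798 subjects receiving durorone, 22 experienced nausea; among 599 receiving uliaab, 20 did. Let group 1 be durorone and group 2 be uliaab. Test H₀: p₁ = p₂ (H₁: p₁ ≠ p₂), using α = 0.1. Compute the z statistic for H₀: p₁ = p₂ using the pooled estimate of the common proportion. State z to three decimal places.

z = -0.630

p̂₁ = 22/798 ≈ 0.027569, p̂₂ = 20/599 ≈ 0.033389.
Pooled p̂ = (22+20)/(798+599) = 42/1397 = 0.030064.
SE = √(0.0291606 × 0.00292258) = 0.009232.
z = (0.027569 − 0.033389)/0.009232 = -0.005820/0.009232 = -0.630.
Two-sided p-value ≈ 2·Φ(−0.630) = 0.5284; since p > α = 0.1, fail to reject H₀.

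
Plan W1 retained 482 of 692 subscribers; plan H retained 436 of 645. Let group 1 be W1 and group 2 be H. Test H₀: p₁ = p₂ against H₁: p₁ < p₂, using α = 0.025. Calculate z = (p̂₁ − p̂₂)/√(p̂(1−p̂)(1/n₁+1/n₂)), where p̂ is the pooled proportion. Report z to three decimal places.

p̂₁ = 482/692 = 0.69653, p̂₂ = 436/645 = 0.67597.
Pooled p̂ = (482+436)/(692+645) = 918/1337 = 0.68661.
SE = √(p̂(1−p̂)(1/n₁+1/n₂)) = √(0.68661·0.31339·0.00299547) = √(0.000644554) = 0.02539.
z = (0.69653 − 0.67597)/0.02539 = 0.02056/0.02539 = 0.810.
p-value = P(Z < 0.810) ≈ 0.7910, so at α = 0.025 we fail to reject H₀.

z = 0.810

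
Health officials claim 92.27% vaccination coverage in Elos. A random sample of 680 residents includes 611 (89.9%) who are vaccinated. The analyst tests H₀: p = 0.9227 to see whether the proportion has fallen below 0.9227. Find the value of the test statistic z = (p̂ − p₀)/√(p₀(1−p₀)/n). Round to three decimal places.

z = -2.360

p̂ = 611/680 = 0.89853.
SE = √(p₀(1−p₀)/n) = √(0.071325/680) = 0.01024.
z = (0.89853 − 0.9227)/0.01024 = -0.02417/0.01024 = -2.360.
p-value = P(Z < -2.360) ≈ 0.0091.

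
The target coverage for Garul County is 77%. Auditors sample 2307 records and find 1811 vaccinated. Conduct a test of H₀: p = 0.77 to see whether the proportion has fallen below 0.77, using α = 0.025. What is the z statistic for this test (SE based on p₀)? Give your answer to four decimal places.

p̂ = 1811/2307 ≈ 0.7850022.
SE = √(p₀(1−p₀)/n) = √(0.1771/2307) = 0.0087616.
z = (0.7850022 − 0.77)/0.0087616 = 0.0150022/0.0087616 = 1.7123.
p-value = P(Z < 1.712) ≈ 0.9566; since p > α = 0.025, fail to reject H₀.

z = 1.7123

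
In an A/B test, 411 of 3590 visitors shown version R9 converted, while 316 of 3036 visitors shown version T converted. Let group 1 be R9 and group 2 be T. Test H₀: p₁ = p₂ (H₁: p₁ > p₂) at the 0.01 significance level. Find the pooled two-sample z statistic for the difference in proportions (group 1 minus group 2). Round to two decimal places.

z = 1.35

p̂₁ = 411/3590 = 0.1145, p̂₂ = 316/3036 = 0.1041.
Pooled p̂ = (411+316)/(3590+3036) = 727/6626 = 0.1097.
SE = √(0.097681 × 0.000607932) = 0.0077.
z = (0.1145 − 0.1041)/0.0077 = 0.0104/0.0077 = 1.35.
p-value = P(Z > 1.350) ≈ 0.0886; since p > α = 0.01, fail to reject H₀.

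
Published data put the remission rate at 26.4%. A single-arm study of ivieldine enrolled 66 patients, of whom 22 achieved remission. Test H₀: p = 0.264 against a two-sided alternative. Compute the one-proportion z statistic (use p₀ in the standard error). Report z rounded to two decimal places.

p̂ = 22/66 = 0.3333.
Under H₀, SE = √(0.264·0.736/66) = √(0.002944) = 0.0543.
z = (0.3333 − 0.264)/0.0543 = 0.0693/0.0543 = 1.28.

z = 1.28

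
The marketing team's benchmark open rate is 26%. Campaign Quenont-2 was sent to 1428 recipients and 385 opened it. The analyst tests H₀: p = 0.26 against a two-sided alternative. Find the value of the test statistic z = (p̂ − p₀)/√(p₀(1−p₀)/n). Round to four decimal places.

p̂ = 385/1428 ≈ 0.2696078.
Under H₀, SE = √(0.26·0.74/1428) = √(0.000134734) = 0.0116075.
z = (0.2696078 − 0.26)/0.0116075 = 0.0096078/0.0116075 = 0.8277.
Two-sided p-value ≈ 2·Φ(−0.828) = 0.4078.

z = 0.8277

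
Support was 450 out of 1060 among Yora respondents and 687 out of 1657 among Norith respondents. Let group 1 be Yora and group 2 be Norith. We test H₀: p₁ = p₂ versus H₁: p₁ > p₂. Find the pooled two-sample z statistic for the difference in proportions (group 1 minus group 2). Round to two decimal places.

z = 0.51

p̂₁ = 450/1060 = 0.4245, p̂₂ = 687/1657 = 0.4146.
Pooled p̂ = (450+687)/(1060+1657) = 1137/2717 = 0.4185.
SE = √(p̂(1−p̂)(1/n₁+1/n₂)) = √(0.4185·0.5815·0.0015469) = √(0.000376443) = 0.0194.
z = (0.4245 − 0.4146)/0.0194 = 0.0099/0.0194 = 0.51.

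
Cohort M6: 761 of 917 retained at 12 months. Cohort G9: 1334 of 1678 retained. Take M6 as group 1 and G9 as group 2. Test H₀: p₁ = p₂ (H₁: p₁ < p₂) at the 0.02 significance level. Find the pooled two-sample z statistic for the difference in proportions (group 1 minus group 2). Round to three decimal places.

p̂₁ = 761/917 ≈ 0.82988, p̂₂ = 1334/1678 ≈ 0.79499.
Pooled p̂ = (761+1334)/(917+1678) = 2095/2595 = 0.80732.
SE = √(p̂(1−p̂)(1/n₁+1/n₂)) = √(0.80732·0.19268·0.00168646) = √(0.000262334) = 0.01620.
z = (0.82988 − 0.79499)/0.01620 = 0.03489/0.01620 = 2.154.
p-value = P(Z < 2.154) ≈ 0.9844; since p > α = 0.02, fail to reject H₀.

z = 2.154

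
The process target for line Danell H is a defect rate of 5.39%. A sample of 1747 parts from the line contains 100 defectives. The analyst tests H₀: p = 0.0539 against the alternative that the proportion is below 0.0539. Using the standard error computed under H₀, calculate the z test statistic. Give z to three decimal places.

p̂ = 100/1747 ≈ 0.057241.
SE = √(p₀(1−p₀)/n) = √(0.050995/1747) = 0.005403.
z = (0.057241 − 0.0539)/0.005403 = 0.003341/0.005403 = 0.618.
p-value = P(Z < 0.618) ≈ 0.7318.

z = 0.618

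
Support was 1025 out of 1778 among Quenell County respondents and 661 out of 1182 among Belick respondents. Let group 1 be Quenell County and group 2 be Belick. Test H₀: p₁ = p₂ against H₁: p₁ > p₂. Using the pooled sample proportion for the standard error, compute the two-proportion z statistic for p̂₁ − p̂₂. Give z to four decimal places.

p̂₁ = 1025/1778 = 0.576490, p̂₂ = 661/1182 = 0.559222.
Pooled p̂ = (1025+661)/(1778+1182) = 1686/2960 = 0.569595.
SE = √(0.245157 × 0.00140845) = 0.018582.
z = (0.576490 − 0.559222)/0.018582 = 0.017268/0.018582 = 0.9293.
p-value = P(Z > 0.929) ≈ 0.1764.

z = 0.9293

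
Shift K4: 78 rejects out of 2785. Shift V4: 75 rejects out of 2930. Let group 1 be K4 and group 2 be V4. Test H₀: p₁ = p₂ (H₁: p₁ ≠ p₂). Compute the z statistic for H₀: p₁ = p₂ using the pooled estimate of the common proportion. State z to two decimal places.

p̂₁ = 78/2785 = 0.0280, p̂₂ = 75/2930 = 0.0256.
Pooled p̂ = (78+75)/(2785+2930) = 153/5715 = 0.0268.
SE = √(p̂(1−p̂)(1/n₁+1/n₂)) = √(0.0268·0.9732·0.000700363) = √(1.82479e-05) = 0.0043.
z = (0.0280 − 0.0256)/0.0043 = 0.0024/0.0043 = 0.56.

z = 0.56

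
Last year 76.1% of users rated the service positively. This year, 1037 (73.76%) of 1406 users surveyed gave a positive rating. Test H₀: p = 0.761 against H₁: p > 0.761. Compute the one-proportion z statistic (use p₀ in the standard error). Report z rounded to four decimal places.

z = -2.0615

p̂ = 1037/1406 ≈ 0.737553.
Under H₀, SE = √(0.761·0.239/1406) = √(0.000129359) = 0.011374.
z = (0.737553 − 0.761)/0.011374 = -0.023447/0.011374 = -2.0615.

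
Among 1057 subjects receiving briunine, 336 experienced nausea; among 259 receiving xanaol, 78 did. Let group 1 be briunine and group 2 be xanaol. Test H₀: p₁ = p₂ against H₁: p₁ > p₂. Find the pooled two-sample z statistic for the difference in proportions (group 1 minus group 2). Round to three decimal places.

z = 0.519

p̂₁ = 336/1057 = 0.31788, p̂₂ = 78/259 = 0.30116.
Pooled p̂ = (336+78)/(1057+259) = 414/1316 = 0.31459.
SE = √(0.215623 × 0.00480708) = 0.03219.
z = (0.31788 − 0.30116)/0.03219 = 0.01672/0.03219 = 0.519.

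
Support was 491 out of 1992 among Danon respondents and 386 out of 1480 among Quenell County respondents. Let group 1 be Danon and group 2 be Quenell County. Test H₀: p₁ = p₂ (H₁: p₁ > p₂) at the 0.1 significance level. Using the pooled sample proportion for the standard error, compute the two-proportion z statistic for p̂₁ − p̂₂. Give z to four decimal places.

p̂₁ = 491/1992 = 0.246486, p̂₂ = 386/1480 = 0.260811.
Pooled p̂ = (491+386)/(1992+1480) = 877/3472 = 0.252592.
SE = √(p̂(1−p̂)(1/n₁+1/n₂)) = √(0.252592·0.747408·0.00117768) = √(0.000222334) = 0.014911.
z = (0.246486 − 0.260811)/0.014911 = -0.014325/0.014911 = -0.9607.
p-value = P(Z > -0.961) ≈ 0.8316, so at α = 0.1 we fail to reject H₀.

z = -0.9607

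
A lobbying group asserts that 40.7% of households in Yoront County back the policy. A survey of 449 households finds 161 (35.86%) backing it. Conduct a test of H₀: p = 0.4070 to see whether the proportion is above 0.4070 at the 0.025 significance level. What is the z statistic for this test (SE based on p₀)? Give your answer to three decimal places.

p̂ = 161/449 ≈ 0.35857.
SE = √(p₀(1−p₀)/n) = √(0.24135/449) = 0.02318.
z = (0.35857 − 0.407)/0.02318 = -0.04843/0.02318 = -2.089.
p-value = P(Z > -2.089) ≈ 0.9816, so at α = 0.025 we fail to reject H₀.

z = -2.089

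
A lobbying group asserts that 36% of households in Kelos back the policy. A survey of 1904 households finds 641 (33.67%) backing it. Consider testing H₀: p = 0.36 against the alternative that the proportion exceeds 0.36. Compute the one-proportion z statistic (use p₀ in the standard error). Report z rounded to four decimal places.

p̂ = 641/1904 ≈ 0.336660.
Under H₀, SE = √(0.36·0.64/1904) = √(0.000121008) = 0.011000.
z = (0.336660 − 0.36)/0.011000 = -0.023340/0.011000 = -2.1218.

z = -2.1218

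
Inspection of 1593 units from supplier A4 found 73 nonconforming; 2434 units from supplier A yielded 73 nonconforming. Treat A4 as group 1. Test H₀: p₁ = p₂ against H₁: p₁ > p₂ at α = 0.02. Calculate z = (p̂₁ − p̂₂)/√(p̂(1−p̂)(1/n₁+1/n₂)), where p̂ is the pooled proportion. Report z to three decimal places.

p̂₁ = 73/1593 = 0.045825, p̂₂ = 73/2434 = 0.029992.
Pooled p̂ = (73+73)/(1593+2434) = 146/4027 = 0.036255.
SE = √(0.0349408 × 0.00103859) = 0.006024.
z = (0.045825 − 0.029992)/0.006024 = 0.015833/0.006024 = 2.628.
p-value = P(Z > 2.628) ≈ 0.0043. With α = 0.02, reject H₀.

z = 2.628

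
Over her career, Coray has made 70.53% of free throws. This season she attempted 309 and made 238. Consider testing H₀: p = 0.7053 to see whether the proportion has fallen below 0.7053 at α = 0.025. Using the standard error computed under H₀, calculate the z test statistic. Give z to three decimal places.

p̂ = 238/309 = 0.77023.
Under H₀, SE = √(0.7053·0.2947/309) = √(0.00067266) = 0.02594.
z = (0.77023 − 0.7053)/0.02594 = 0.06493/0.02594 = 2.503.
p-value = P(Z < 2.503) ≈ 0.9938, so at α = 0.025 we fail to reject H₀.

z = 2.503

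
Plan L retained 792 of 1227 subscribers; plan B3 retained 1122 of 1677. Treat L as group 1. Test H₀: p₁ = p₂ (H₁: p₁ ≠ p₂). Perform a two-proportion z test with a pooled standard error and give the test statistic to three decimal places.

z = -1.324

p̂₁ = 792/1227 ≈ 0.645477, p̂₂ = 1122/1677 ≈ 0.669052.
Pooled p̂ = (792+1122)/(1227+1677) = 1914/2904 = 0.659091.
SE = √(0.22469 × 0.0014113) = 0.017807.
z = (0.645477 − 0.669052)/0.017807 = -0.023575/0.017807 = -1.324.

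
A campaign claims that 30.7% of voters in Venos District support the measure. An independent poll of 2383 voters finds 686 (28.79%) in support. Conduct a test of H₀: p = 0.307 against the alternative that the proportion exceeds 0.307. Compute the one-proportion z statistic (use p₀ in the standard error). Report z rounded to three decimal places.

p̂ = 686/2383 = 0.28787.
SE = √(p₀(1−p₀)/n) = √(0.21275/2383) = 0.00945.
z = (0.28787 − 0.307)/0.00945 = -0.01913/0.00945 = -2.024.

z = -2.024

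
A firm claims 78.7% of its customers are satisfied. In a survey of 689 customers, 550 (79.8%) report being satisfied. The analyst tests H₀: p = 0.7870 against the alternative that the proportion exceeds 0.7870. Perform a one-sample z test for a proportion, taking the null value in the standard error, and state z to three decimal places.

z = 0.722

p̂ = 550/689 ≈ 0.79826.
Under H₀, SE = √(0.787·0.213/689) = √(0.000243296) = 0.01560.
z = (0.79826 − 0.787)/0.01560 = 0.01126/0.01560 = 0.722.
p-value = P(Z > 0.722) ≈ 0.2352.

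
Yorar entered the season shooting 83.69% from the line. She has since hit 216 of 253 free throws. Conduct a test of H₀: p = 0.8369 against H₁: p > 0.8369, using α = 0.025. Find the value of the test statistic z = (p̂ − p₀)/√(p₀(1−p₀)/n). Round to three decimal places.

z = 0.726

p̂ = 216/253 ≈ 0.853755.
Standard error under H₀: √(0.8369×0.1631/253) = 0.023228.
z = (0.853755 − 0.8369)/0.023228 = 0.016855/0.023228 = 0.726.
p-value = P(Z > 0.726) ≈ 0.2340, so at α = 0.025 we fail to reject H₀.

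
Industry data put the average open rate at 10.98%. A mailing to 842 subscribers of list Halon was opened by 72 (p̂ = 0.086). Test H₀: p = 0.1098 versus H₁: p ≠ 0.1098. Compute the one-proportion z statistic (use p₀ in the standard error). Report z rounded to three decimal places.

z = -2.254

p̂ = 72/842 = 0.085511.
SE = √(p₀(1−p₀)/n) = √(0.097744/842) = 0.010774.
z = (0.085511 − 0.1098)/0.010774 = -0.024289/0.010774 = -2.254.
Two-sided p-value ≈ 2·Φ(−2.254) = 0.0242.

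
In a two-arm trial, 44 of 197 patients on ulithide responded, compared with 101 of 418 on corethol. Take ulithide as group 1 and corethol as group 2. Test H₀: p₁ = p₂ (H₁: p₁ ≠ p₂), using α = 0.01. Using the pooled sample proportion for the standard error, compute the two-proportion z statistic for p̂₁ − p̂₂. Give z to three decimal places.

z = -0.498

p̂₁ = 44/197 ≈ 0.22335, p̂₂ = 101/418 ≈ 0.24163.
Pooled p̂ = (44+101)/(197+418) = 145/615 = 0.23577.
SE = √(0.180184 × 0.00746849) = 0.03668.
z = (0.22335 − 0.24163)/0.03668 = -0.01828/0.03668 = -0.498.
Two-sided p-value ≈ 2·Φ(−0.498) = 0.6183. With α = 0.01, fail to reject H₀.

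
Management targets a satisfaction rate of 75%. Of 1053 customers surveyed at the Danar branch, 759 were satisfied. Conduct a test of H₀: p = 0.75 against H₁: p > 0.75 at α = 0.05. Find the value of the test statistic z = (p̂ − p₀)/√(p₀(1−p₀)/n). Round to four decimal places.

p̂ = 759/1053 ≈ 0.720798.
SE = √(p₀(1−p₀)/n) = √(0.1875/1053) = 0.013344.
z = (0.720798 − 0.75)/0.013344 = -0.029202/0.013344 = -2.1884.
p-value = P(Z > -2.188) ≈ 0.9857; since p > α = 0.05, fail to reject H₀.

z = -2.1884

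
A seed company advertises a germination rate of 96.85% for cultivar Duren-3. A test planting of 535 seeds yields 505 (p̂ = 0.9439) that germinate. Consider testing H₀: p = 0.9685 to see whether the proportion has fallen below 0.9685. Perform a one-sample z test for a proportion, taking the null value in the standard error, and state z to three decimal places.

z = -3.254

p̂ = 505/535 = 0.94393.
SE = √(p₀(1−p₀)/n) = √(0.030508/535) = 0.00755.
z = (0.94393 − 0.9685)/0.00755 = -0.02457/0.00755 = -3.254.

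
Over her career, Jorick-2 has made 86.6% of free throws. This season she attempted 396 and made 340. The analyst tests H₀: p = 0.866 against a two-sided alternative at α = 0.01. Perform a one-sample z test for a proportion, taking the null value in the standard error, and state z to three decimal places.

p̂ = 340/396 = 0.85859.
SE = √(p₀(1−p₀)/n) = √(0.11604/396) = 0.01712.
z = (0.85859 − 0.866)/0.01712 = -0.00741/0.01712 = -0.433.
p-value = 2·P(Z > 0.433) ≈ 0.6649, so at α = 0.01 we fail to reject H₀.

z = -0.433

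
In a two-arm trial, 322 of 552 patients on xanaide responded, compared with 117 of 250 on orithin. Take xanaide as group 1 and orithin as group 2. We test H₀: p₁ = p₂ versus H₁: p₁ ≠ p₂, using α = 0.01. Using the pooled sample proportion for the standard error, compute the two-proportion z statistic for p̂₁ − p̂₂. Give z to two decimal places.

z = 3.04

p̂₁ = 322/552 ≈ 0.5833, p̂₂ = 117/250 ≈ 0.4680.
Pooled p̂ = (322+117)/(552+250) = 439/802 = 0.5474.
SE = √(p̂(1−p̂)(1/n₁+1/n₂)) = √(0.5474·0.4526·0.00581159) = √(0.00143985) = 0.0379.
z = (0.5833 − 0.4680)/0.0379 = 0.1153/0.0379 = 3.04.
Two-sided p-value ≈ 2·Φ(−3.039) = 0.0024. With α = 0.01, reject H₀.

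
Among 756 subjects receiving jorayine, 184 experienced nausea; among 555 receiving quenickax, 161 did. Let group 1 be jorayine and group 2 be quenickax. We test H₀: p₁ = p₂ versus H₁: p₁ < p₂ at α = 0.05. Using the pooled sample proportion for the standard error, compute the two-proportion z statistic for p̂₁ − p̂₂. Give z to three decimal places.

z = -1.897

p̂₁ = 184/756 ≈ 0.243386, p̂₂ = 161/555 ≈ 0.290090.
Pooled p̂ = (184+161)/(756+555) = 345/1311 = 0.263158.
SE = √(p̂(1−p̂)(1/n₁+1/n₂)) = √(0.263158·0.736842·0.00312455) = √(0.000605869) = 0.024614.
z = (0.243386 − 0.290090)/0.024614 = -0.046704/0.024614 = -1.897.
p-value = P(Z < -1.897) ≈ 0.0289, so at α = 0.05 we reject H₀.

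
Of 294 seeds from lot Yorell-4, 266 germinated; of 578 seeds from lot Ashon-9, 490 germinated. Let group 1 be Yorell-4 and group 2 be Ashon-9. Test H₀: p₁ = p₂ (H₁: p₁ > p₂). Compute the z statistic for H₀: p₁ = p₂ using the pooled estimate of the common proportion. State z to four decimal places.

p̂₁ = 266/294 ≈ 0.904762, p̂₂ = 490/578 ≈ 0.847751.
Pooled p̂ = (266+490)/(294+578) = 756/872 = 0.866972.
SE = √(p̂(1−p̂)(1/n₁+1/n₂)) = √(0.866972·0.133028·0.00513146) = √(0.000591818) = 0.024327.
z = (0.904762 − 0.847751)/0.024327 = 0.057011/0.024327 = 2.3435.

z = 2.3435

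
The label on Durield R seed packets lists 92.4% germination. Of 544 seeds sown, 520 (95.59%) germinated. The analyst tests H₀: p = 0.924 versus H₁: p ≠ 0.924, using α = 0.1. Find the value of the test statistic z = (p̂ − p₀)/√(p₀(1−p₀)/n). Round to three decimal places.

p̂ = 520/544 = 0.95588.
SE = √(p₀(1−p₀)/n) = √(0.070224/544) = 0.01136.
z = (0.95588 − 0.924)/0.01136 = 0.03188/0.01136 = 2.806.
p-value = 2·P(Z > 2.806) ≈ 0.0050. With α = 0.1, reject H₀.

z = 2.806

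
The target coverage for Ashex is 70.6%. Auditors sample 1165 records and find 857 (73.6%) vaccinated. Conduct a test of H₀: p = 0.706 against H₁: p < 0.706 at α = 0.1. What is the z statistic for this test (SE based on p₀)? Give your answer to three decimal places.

p̂ = 857/1165 ≈ 0.73562.
SE = √(p₀(1−p₀)/n) = √(0.20756/1165) = 0.01335.
z = (0.73562 − 0.706)/0.01335 = 0.02962/0.01335 = 2.219.
p-value = P(Z < 2.219) ≈ 0.9868, so at α = 0.1 we fail to reject H₀.

z = 2.219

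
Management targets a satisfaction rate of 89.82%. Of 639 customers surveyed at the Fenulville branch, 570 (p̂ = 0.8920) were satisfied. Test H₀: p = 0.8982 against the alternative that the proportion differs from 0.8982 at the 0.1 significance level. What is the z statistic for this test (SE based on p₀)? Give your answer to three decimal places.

p̂ = 570/639 ≈ 0.89202.
Standard error under H₀: √(0.8982×0.1018/639) = 0.01196.
z = (0.89202 − 0.8982)/0.01196 = -0.00618/0.01196 = -0.517.
p-value = 2·P(Z > 0.517) ≈ 0.6053, so at α = 0.1 we fail to reject H₀.

z = -0.517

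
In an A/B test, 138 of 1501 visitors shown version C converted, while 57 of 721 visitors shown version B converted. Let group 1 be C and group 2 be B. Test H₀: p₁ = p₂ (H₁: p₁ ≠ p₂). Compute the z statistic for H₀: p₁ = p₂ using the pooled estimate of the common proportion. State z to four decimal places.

p̂₁ = 138/1501 = 0.091939, p̂₂ = 57/721 = 0.079057.
Pooled p̂ = (138+57)/(1501+721) = 195/2222 = 0.087759.
SE = √(p̂(1−p̂)(1/n₁+1/n₂)) = √(0.087759·0.912241·0.00205319) = √(0.000164372) = 0.012821.
z = (0.091939 − 0.079057)/0.012821 = 0.012882/0.012821 = 1.0048.
p-value = 2·P(Z > 1.005) ≈ 0.3150.

z = 1.0048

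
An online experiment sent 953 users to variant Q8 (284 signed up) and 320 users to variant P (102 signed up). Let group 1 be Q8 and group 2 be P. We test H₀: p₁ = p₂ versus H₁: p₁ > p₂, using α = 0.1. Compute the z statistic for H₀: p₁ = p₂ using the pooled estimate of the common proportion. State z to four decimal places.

p̂₁ = 284/953 ≈ 0.298006, p̂₂ = 102/320 ≈ 0.318750.
Pooled p̂ = (284+102)/(953+320) = 386/1273 = 0.303221.
SE = √(p̂(1−p̂)(1/n₁+1/n₂)) = √(0.303221·0.696779·0.00417432) = √(0.000881941) = 0.029697.
z = (0.298006 − 0.318750)/0.029697 = -0.020744/0.029697 = -0.6985.
p-value = P(Z > -0.699) ≈ 0.7576, so at α = 0.1 we fail to reject H₀.

z = -0.6985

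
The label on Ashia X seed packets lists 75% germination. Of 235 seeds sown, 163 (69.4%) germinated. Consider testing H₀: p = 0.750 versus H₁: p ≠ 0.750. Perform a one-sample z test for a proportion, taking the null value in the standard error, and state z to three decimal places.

z = -1.996

p̂ = 163/235 ≈ 0.69362.
SE = √(p₀(1−p₀)/n) = √(0.1875/235) = 0.02825.
z = (0.69362 − 0.75)/0.02825 = -0.05638/0.02825 = -1.996.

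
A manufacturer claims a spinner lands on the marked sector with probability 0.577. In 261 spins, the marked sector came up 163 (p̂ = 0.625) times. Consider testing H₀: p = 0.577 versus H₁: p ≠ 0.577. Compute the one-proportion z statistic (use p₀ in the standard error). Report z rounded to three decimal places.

z = 1.554

p̂ = 163/261 ≈ 0.62452.
SE = √(p₀(1−p₀)/n) = √(0.24407/261) = 0.03058.
z = (0.62452 − 0.577)/0.03058 = 0.04752/0.03058 = 1.554.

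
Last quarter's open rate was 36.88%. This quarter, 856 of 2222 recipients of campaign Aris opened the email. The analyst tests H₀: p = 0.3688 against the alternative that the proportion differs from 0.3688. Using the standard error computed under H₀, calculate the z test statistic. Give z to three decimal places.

p̂ = 856/2222 ≈ 0.385239.
Standard error under H₀: √(0.3688×0.6312/2222) = 0.010235.
z = (0.385239 − 0.3688)/0.010235 = 0.016439/0.010235 = 1.606.
p-value = 2·P(Z > 1.606) ≈ 0.1083.

z = 1.606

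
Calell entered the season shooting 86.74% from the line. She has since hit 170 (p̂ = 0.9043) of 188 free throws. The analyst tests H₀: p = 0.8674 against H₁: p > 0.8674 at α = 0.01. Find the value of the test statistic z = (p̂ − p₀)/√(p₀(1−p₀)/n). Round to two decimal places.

z = 1.49

p̂ = 170/188 ≈ 0.9043.
Under H₀, SE = √(0.8674·0.1326/188) = √(0.000611794) = 0.0247.
z = (0.9043 − 0.8674)/0.0247 = 0.0369/0.0247 = 1.49.
p-value = P(Z > 1.490) ≈ 0.0681; since p > α = 0.01, fail to reject H₀.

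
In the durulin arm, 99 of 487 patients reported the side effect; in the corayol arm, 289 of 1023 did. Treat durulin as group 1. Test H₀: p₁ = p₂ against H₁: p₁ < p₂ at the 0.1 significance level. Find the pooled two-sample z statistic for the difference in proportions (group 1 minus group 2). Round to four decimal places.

p̂₁ = 99/487 = 0.203285, p̂₂ = 289/1023 = 0.282502.
Pooled p̂ = (99+289)/(487+1023) = 388/1510 = 0.256954.
SE = √(0.190928 × 0.00303091) = 0.024056.
z = (0.203285 − 0.282502)/0.024056 = -0.079217/0.024056 = -3.2930.
p-value = P(Z < -3.293) ≈ 0.0005; since p < α = 0.1, reject H₀.

z = -3.2930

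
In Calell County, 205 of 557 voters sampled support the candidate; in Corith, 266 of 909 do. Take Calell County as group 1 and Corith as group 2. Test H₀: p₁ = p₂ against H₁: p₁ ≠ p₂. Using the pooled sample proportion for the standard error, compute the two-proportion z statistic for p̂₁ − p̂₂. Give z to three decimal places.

p̂₁ = 205/557 = 0.36804, p̂₂ = 266/909 = 0.29263.
Pooled p̂ = (205+266)/(557+909) = 471/1466 = 0.32128.
SE = √(0.21806 × 0.00289544) = 0.02513.
z = (0.36804 − 0.29263)/0.02513 = 0.07541/0.02513 = 3.001.
Two-sided p-value ≈ 2·Φ(−3.001) = 0.0027.

z = 3.001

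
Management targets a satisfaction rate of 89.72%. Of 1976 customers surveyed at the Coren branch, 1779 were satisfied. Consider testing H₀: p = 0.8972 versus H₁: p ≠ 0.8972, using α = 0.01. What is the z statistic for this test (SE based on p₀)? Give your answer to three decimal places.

p̂ = 1779/1976 = 0.90030.
Standard error under H₀: √(0.8972×0.1028/1976) = 0.00683.
z = (0.90030 − 0.8972)/0.00683 = 0.00310/0.00683 = 0.454.
p-value = 2·P(Z > 0.454) ≈ 0.6496; since p > α = 0.01, fail to reject H₀.

z = 0.454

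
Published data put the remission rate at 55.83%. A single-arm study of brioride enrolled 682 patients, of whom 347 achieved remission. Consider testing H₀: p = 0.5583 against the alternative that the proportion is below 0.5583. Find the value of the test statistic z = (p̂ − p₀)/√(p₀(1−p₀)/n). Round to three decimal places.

p̂ = 347/682 ≈ 0.50880.
SE = √(p₀(1−p₀)/n) = √(0.2466/682) = 0.01902.
z = (0.50880 − 0.5583)/0.01902 = -0.04950/0.01902 = -2.603.
p-value = P(Z < -2.603) ≈ 0.0046.

z = -2.603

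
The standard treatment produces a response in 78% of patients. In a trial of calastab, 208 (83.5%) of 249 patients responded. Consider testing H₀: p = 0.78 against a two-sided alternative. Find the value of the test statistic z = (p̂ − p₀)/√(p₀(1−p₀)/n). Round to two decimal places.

z = 2.11

p̂ = 208/249 ≈ 0.83534.
Under H₀, SE = √(0.78·0.22/249) = √(0.000689157) = 0.02625.
z = (0.83534 − 0.78)/0.02625 = 0.05534/0.02625 = 2.11.
Two-sided p-value ≈ 2·Φ(−2.108) = 0.0350.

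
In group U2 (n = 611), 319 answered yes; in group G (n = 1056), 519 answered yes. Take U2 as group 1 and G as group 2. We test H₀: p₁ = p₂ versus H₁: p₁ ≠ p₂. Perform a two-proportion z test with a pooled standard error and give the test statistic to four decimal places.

z = 1.2047

p̂₁ = 319/611 ≈ 0.5220949, p̂₂ = 519/1056 ≈ 0.4914773.
Pooled p̂ = (319+519)/(611+1056) = 838/1667 = 0.5026995.
SE = √(p̂(1−p̂)(1/n₁+1/n₂)) = √(0.5026995·0.4973005·0.00258363) = √(0.000645889) = 0.0254143.
z = (0.5220949 − 0.4914773)/0.0254143 = 0.0306176/0.0254143 = 1.2047.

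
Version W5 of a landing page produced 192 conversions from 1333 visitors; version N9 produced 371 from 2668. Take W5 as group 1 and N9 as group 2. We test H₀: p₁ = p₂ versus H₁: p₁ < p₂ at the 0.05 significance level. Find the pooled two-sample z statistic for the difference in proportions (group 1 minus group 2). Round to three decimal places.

p̂₁ = 192/1333 = 0.14404, p̂₂ = 371/2668 = 0.13906.
Pooled p̂ = (192+371)/(1333+2668) = 563/4001 = 0.14071.
SE = √(p̂(1−p̂)(1/n₁+1/n₂)) = √(0.14071·0.85929·0.001125) = √(0.000136028) = 0.01166.
z = (0.14404 − 0.13906)/0.01166 = 0.00498/0.01166 = 0.427.
p-value = P(Z < 0.427) ≈ 0.6653. With α = 0.05, fail to reject H₀.

z = 0.427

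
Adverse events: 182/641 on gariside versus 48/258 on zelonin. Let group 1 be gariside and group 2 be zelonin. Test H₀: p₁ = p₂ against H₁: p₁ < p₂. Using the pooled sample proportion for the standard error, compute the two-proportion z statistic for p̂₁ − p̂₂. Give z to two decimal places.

z = 3.04

p̂₁ = 182/641 ≈ 0.2839, p̂₂ = 48/258 ≈ 0.1860.
Pooled p̂ = (182+48)/(641+258) = 230/899 = 0.2558.
SE = √(p̂(1−p̂)(1/n₁+1/n₂)) = √(0.2558·0.7442·0.00543603) = √(0.00103494) = 0.0322.
z = (0.2839 − 0.1860)/0.0322 = 0.0979/0.0322 = 3.04.
p-value = P(Z < 3.043) ≈ 0.9988.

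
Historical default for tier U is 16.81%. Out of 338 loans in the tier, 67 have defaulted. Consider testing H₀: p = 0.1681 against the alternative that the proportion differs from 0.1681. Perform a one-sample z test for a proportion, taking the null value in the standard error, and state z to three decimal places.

p̂ = 67/338 = 0.19822.
Under H₀, SE = √(0.1681·0.8319/338) = √(0.000413735) = 0.02034.
z = (0.19822 − 0.1681)/0.02034 = 0.03012/0.02034 = 1.481.
Two-sided p-value ≈ 2·Φ(−1.481) = 0.1386.

z = 1.481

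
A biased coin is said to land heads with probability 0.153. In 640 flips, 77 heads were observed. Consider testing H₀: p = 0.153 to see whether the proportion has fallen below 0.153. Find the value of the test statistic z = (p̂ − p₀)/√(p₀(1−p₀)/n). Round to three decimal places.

z = -2.297

p̂ = 77/640 ≈ 0.12031.
Standard error under H₀: √(0.153×0.847/640) = 0.01423.
z = (0.12031 − 0.153)/0.01423 = -0.03269/0.01423 = -2.297.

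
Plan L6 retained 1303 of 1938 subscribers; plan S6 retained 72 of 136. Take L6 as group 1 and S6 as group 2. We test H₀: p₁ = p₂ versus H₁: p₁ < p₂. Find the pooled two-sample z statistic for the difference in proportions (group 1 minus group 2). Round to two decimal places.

z = 3.41

p̂₁ = 1303/1938 = 0.6723, p̂₂ = 72/136 = 0.5294.
Pooled p̂ = (1303+72)/(1938+136) = 1375/2074 = 0.6630.
SE = √(0.223441 × 0.00786894) = 0.0419.
z = (0.6723 − 0.5294)/0.0419 = 0.1429/0.0419 = 3.41.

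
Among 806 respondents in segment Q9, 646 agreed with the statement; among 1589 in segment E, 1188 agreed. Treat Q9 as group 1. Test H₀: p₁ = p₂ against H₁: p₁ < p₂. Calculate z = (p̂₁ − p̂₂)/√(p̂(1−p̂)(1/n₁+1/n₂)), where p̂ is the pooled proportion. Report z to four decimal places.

p̂₁ = 646/806 ≈ 0.801489, p̂₂ = 1188/1589 ≈ 0.747640.
Pooled p̂ = (646+1188)/(806+1589) = 1834/2395 = 0.765762.
SE = √(p̂(1−p̂)(1/n₁+1/n₂)) = √(0.765762·0.234238·0.00187002) = √(0.000335427) = 0.018315.
z = (0.801489 − 0.747640)/0.018315 = 0.053849/0.018315 = 2.9402.

z = 2.9402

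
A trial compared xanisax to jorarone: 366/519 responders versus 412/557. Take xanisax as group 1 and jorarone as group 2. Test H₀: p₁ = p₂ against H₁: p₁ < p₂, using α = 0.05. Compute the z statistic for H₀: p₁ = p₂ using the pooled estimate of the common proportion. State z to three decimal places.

p̂₁ = 366/519 = 0.70520, p̂₂ = 412/557 = 0.73968.
Pooled p̂ = (366+412)/(519+557) = 778/1076 = 0.72305.
SE = √(p̂(1−p̂)(1/n₁+1/n₂)) = √(0.72305·0.27695·0.00372211) = √(0.000745351) = 0.02730.
z = (0.70520 − 0.73968)/0.02730 = -0.03448/0.02730 = -1.263.
p-value = P(Z < -1.263) ≈ 0.1033. With α = 0.05, fail to reject H₀.

z = -1.263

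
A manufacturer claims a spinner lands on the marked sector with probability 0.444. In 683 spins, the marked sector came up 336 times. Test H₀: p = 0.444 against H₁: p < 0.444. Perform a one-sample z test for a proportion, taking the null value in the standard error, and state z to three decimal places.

p̂ = 336/683 ≈ 0.49195.
Standard error under H₀: √(0.444×0.556/683) = 0.01901.
z = (0.49195 − 0.444)/0.01901 = 0.04795/0.01901 = 2.522.

z = 2.522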